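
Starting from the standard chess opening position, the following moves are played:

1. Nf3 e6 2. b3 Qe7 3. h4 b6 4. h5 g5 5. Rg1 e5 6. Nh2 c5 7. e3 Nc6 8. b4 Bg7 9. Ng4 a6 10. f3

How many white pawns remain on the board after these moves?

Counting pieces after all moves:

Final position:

  a b c d e f g h
  ─────────────────
8│♜ · ♝ · ♚ · ♞ ♜│8
7│· · · ♟ ♛ ♟ ♝ ♟│7
6│♟ ♟ ♞ · · · · ·│6
5│· · ♟ · ♟ · ♟ ♙│5
4│· ♙ · · · · ♘ ·│4
3│· · · · ♙ ♙ · ·│3
2│♙ · ♙ ♙ · · ♙ ·│2
1│♖ ♘ ♗ ♕ ♔ ♗ ♖ ·│1
  ─────────────────
  a b c d e f g h


8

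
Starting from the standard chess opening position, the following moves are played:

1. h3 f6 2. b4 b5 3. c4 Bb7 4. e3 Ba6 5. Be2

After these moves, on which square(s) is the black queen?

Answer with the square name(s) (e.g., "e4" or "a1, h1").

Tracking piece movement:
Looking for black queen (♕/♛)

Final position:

  a b c d e f g h
  ─────────────────
8│♜ ♞ · ♛ ♚ ♝ ♞ ♜│8
7│♟ · ♟ ♟ ♟ · ♟ ♟│7
6│♝ · · · · ♟ · ·│6
5│· ♟ · · · · · ·│5
4│· ♙ ♙ · · · · ·│4
3│· · · · ♙ · · ♙│3
2│♙ · · ♙ ♗ ♙ ♙ ·│2
1│♖ ♘ ♗ ♕ ♔ · ♘ ♖│1
  ─────────────────
  a b c d e f g h


d8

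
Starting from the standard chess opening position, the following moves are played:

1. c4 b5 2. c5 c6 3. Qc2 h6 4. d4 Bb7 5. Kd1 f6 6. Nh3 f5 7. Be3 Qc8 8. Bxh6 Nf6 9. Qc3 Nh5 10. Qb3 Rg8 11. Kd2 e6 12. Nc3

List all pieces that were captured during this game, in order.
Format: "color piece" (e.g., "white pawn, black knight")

Tracking captures:
  Bxh6: captured black pawn

black pawn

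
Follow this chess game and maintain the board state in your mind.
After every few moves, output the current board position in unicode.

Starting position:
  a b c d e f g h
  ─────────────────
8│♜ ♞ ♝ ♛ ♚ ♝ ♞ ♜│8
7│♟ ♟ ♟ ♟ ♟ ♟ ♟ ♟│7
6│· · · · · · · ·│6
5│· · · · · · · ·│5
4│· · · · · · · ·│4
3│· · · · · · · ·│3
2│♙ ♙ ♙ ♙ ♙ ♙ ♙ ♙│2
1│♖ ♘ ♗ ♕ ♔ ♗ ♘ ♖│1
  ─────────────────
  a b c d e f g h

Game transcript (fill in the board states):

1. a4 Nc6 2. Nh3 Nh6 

  a b c d e f g h
  ─────────────────
8│♜ · ♝ ♛ ♚ ♝ · ♜│8
7│♟ ♟ ♟ ♟ ♟ ♟ ♟ ♟│7
6│· · ♞ · · · · ♞│6
5│· · · · · · · ·│5
4│♙ · · · · · · ·│4
3│· · · · · · · ♘│3
2│· ♙ ♙ ♙ ♙ ♙ ♙ ♙│2
1│♖ ♘ ♗ ♕ ♔ ♗ · ♖│1
  ─────────────────
  a b c d e f g h

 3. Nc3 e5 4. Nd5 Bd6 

  a b c d e f g h
  ─────────────────
8│♜ · ♝ ♛ ♚ · · ♜│8
7│♟ ♟ ♟ ♟ · ♟ ♟ ♟│7
6│· · ♞ ♝ · · · ♞│6
5│· · · ♘ ♟ · · ·│5
4│♙ · · · · · · ·│4
3│· · · · · · · ♘│3
2│· ♙ ♙ ♙ ♙ ♙ ♙ ♙│2
1│♖ · ♗ ♕ ♔ ♗ · ♖│1
  ─────────────────
  a b c d e f g h

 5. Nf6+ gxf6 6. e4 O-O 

  a b c d e f g h
  ─────────────────
8│♜ · ♝ ♛ · ♜ ♚ ·│8
7│♟ ♟ ♟ ♟ · ♟ · ♟│7
6│· · ♞ ♝ · ♟ · ♞│6
5│· · · · ♟ · · ·│5
4│♙ · · · ♙ · · ·│4
3│· · · · · · · ♘│3
2│· ♙ ♙ ♙ · ♙ ♙ ♙│2
1│♖ · ♗ ♕ ♔ ♗ · ♖│1
  ─────────────────
  a b c d e f g h

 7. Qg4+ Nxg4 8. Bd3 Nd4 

  a b c d e f g h
  ─────────────────
8│♜ · ♝ ♛ · ♜ ♚ ·│8
7│♟ ♟ ♟ ♟ · ♟ · ♟│7
6│· · · ♝ · ♟ · ·│6
5│· · · · ♟ · · ·│5
4│♙ · · ♞ ♙ · ♞ ·│4
3│· · · ♗ · · · ♘│3
2│· ♙ ♙ ♙ · ♙ ♙ ♙│2
1│♖ · ♗ · ♔ · · ♖│1
  ─────────────────
  a b c d e f g h

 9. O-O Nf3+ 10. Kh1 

  a b c d e f g h
  ─────────────────
8│♜ · ♝ ♛ · ♜ ♚ ·│8
7│♟ ♟ ♟ ♟ · ♟ · ♟│7
6│· · · ♝ · ♟ · ·│6
5│· · · · ♟ · · ·│5
4│♙ · · · ♙ · ♞ ·│4
3│· · · ♗ · ♞ · ♘│3
2│· ♙ ♙ ♙ · ♙ ♙ ♙│2
1│♖ · ♗ · · ♖ · ♔│1
  ─────────────────
  a b c d e f g h


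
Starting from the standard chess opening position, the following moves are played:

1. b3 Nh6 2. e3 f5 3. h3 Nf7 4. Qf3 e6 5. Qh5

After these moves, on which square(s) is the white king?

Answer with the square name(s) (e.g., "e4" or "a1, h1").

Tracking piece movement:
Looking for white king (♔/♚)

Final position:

  a b c d e f g h
  ─────────────────
8│♜ ♞ ♝ ♛ ♚ ♝ · ♜│8
7│♟ ♟ ♟ ♟ · ♞ ♟ ♟│7
6│· · · · ♟ · · ·│6
5│· · · · · ♟ · ♕│5
4│· · · · · · · ·│4
3│· ♙ · · ♙ · · ♙│3
2│♙ · ♙ ♙ · ♙ ♙ ·│2
1│♖ ♘ ♗ · ♔ ♗ ♘ ♖│1
  ─────────────────
  a b c d e f g h


e1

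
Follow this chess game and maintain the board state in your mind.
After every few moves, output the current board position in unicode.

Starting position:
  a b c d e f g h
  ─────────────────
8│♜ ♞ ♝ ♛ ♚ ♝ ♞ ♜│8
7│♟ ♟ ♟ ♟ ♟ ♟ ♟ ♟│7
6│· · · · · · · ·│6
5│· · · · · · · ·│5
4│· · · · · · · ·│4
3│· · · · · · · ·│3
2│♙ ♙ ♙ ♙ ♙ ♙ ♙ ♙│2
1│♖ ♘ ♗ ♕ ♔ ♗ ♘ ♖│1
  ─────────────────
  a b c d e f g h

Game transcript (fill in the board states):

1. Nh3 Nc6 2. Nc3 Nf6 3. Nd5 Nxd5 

  a b c d e f g h
  ─────────────────
8│♜ · ♝ ♛ ♚ ♝ · ♜│8
7│♟ ♟ ♟ ♟ ♟ ♟ ♟ ♟│7
6│· · ♞ · · · · ·│6
5│· · · ♞ · · · ·│5
4│· · · · · · · ·│4
3│· · · · · · · ♘│3
2│♙ ♙ ♙ ♙ ♙ ♙ ♙ ♙│2
1│♖ · ♗ ♕ ♔ ♗ · ♖│1
  ─────────────────
  a b c d e f g h

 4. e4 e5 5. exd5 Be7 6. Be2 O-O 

  a b c d e f g h
  ─────────────────
8│♜ · ♝ ♛ · ♜ ♚ ·│8
7│♟ ♟ ♟ ♟ ♝ ♟ ♟ ♟│7
6│· · ♞ · · · · ·│6
5│· · · ♙ ♟ · · ·│5
4│· · · · · · · ·│4
3│· · · · · · · ♘│3
2│♙ ♙ ♙ ♙ ♗ ♙ ♙ ♙│2
1│♖ · ♗ ♕ ♔ · · ♖│1
  ─────────────────
  a b c d e f g h

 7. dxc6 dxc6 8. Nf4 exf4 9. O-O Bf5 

  a b c d e f g h
  ─────────────────
8│♜ · · ♛ · ♜ ♚ ·│8
7│♟ ♟ ♟ · ♝ ♟ ♟ ♟│7
6│· · ♟ · · · · ·│6
5│· · · · · ♝ · ·│5
4│· · · · · ♟ · ·│4
3│· · · · · · · ·│3
2│♙ ♙ ♙ ♙ ♗ ♙ ♙ ♙│2
1│♖ · ♗ ♕ · ♖ ♔ ·│1
  ─────────────────
  a b c d e f g h

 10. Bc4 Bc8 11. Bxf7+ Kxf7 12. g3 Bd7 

  a b c d e f g h
  ─────────────────
8│♜ · · ♛ · ♜ · ·│8
7│♟ ♟ ♟ ♝ ♝ ♚ ♟ ♟│7
6│· · ♟ · · · · ·│6
5│· · · · · · · ·│5
4│· · · · · ♟ · ·│4
3│· · · · · · ♙ ·│3
2│♙ ♙ ♙ ♙ · ♙ · ♙│2
1│♖ · ♗ ♕ · ♖ ♔ ·│1
  ─────────────────
  a b c d e f g h

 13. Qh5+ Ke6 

  a b c d e f g h
  ─────────────────
8│♜ · · ♛ · ♜ · ·│8
7│♟ ♟ ♟ ♝ ♝ · ♟ ♟│7
6│· · ♟ · ♚ · · ·│6
5│· · · · · · · ♕│5
4│· · · · · ♟ · ·│4
3│· · · · · · ♙ ·│3
2│♙ ♙ ♙ ♙ · ♙ · ♙│2
1│♖ · ♗ · · ♖ ♔ ·│1
  ─────────────────
  a b c d e f g h


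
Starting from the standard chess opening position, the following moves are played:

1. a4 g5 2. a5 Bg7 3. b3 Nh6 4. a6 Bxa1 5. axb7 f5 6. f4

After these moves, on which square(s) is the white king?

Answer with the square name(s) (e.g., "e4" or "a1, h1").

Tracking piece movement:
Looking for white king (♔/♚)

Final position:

  a b c d e f g h
  ─────────────────
8│♜ ♞ ♝ ♛ ♚ · · ♜│8
7│♟ ♙ ♟ ♟ ♟ · · ♟│7
6│· · · · · · · ♞│6
5│· · · · · ♟ ♟ ·│5
4│· · · · · ♙ · ·│4
3│· ♙ · · · · · ·│3
2│· · ♙ ♙ ♙ · ♙ ♙│2
1│♝ ♘ ♗ ♕ ♔ ♗ ♘ ♖│1
  ─────────────────
  a b c d e f g h


e1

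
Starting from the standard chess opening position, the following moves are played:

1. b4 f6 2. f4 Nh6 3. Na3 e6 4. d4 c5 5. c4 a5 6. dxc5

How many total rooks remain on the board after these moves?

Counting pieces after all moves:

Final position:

  a b c d e f g h
  ─────────────────
8│♜ ♞ ♝ ♛ ♚ ♝ · ♜│8
7│· ♟ · ♟ · · ♟ ♟│7
6│· · · · ♟ ♟ · ♞│6
5│♟ · ♙ · · · · ·│5
4│· ♙ ♙ · · ♙ · ·│4
3│♘ · · · · · · ·│3
2│♙ · · · ♙ · ♙ ♙│2
1│♖ · ♗ ♕ ♔ ♗ ♘ ♖│1
  ─────────────────
  a b c d e f g h


4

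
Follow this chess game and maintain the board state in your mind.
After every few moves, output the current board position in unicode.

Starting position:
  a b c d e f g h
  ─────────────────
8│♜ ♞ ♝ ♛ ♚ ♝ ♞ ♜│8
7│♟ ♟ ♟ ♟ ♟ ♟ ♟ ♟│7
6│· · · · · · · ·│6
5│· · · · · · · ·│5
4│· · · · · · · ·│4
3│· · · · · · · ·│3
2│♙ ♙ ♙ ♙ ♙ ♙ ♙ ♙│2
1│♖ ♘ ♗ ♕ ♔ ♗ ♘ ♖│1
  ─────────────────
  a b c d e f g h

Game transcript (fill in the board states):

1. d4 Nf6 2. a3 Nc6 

  a b c d e f g h
  ─────────────────
8│♜ · ♝ ♛ ♚ ♝ · ♜│8
7│♟ ♟ ♟ ♟ ♟ ♟ ♟ ♟│7
6│· · ♞ · · ♞ · ·│6
5│· · · · · · · ·│5
4│· · · ♙ · · · ·│4
3│♙ · · · · · · ·│3
2│· ♙ ♙ · ♙ ♙ ♙ ♙│2
1│♖ ♘ ♗ ♕ ♔ ♗ ♘ ♖│1
  ─────────────────
  a b c d e f g h

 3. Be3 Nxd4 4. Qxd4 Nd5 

  a b c d e f g h
  ─────────────────
8│♜ · ♝ ♛ ♚ ♝ · ♜│8
7│♟ ♟ ♟ ♟ ♟ ♟ ♟ ♟│7
6│· · · · · · · ·│6
5│· · · ♞ · · · ·│5
4│· · · ♕ · · · ·│4
3│♙ · · · ♗ · · ·│3
2│· ♙ ♙ · ♙ ♙ ♙ ♙│2
1│♖ ♘ · · ♔ ♗ ♘ ♖│1
  ─────────────────
  a b c d e f g h

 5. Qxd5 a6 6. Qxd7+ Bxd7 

  a b c d e f g h
  ─────────────────
8│♜ · · ♛ ♚ ♝ · ♜│8
7│· ♟ ♟ ♝ ♟ ♟ ♟ ♟│7
6│♟ · · · · · · ·│6
5│· · · · · · · ·│5
4│· · · · · · · ·│4
3│♙ · · · ♗ · · ·│3
2│· ♙ ♙ · ♙ ♙ ♙ ♙│2
1│♖ ♘ · · ♔ ♗ ♘ ♖│1
  ─────────────────
  a b c d e f g h

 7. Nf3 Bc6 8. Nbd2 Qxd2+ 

  a b c d e f g h
  ─────────────────
8│♜ · · · ♚ ♝ · ♜│8
7│· ♟ ♟ · ♟ ♟ ♟ ♟│7
6│♟ · ♝ · · · · ·│6
5│· · · · · · · ·│5
4│· · · · · · · ·│4
3│♙ · · · ♗ ♘ · ·│3
2│· ♙ ♙ ♛ ♙ ♙ ♙ ♙│2
1│♖ · · · ♔ ♗ · ♖│1
  ─────────────────
  a b c d e f g h

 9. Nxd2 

  a b c d e f g h
  ─────────────────
8│♜ · · · ♚ ♝ · ♜│8
7│· ♟ ♟ · ♟ ♟ ♟ ♟│7
6│♟ · ♝ · · · · ·│6
5│· · · · · · · ·│5
4│· · · · · · · ·│4
3│♙ · · · ♗ · · ·│3
2│· ♙ ♙ ♘ ♙ ♙ ♙ ♙│2
1│♖ · · · ♔ ♗ · ♖│1
  ─────────────────
  a b c d e f g h


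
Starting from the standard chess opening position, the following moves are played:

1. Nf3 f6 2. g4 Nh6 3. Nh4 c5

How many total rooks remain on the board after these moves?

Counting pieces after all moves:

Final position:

  a b c d e f g h
  ─────────────────
8│♜ ♞ ♝ ♛ ♚ ♝ · ♜│8
7│♟ ♟ · ♟ ♟ · ♟ ♟│7
6│· · · · · ♟ · ♞│6
5│· · ♟ · · · · ·│5
4│· · · · · · ♙ ♘│4
3│· · · · · · · ·│3
2│♙ ♙ ♙ ♙ ♙ ♙ · ♙│2
1│♖ ♘ ♗ ♕ ♔ ♗ · ♖│1
  ─────────────────
  a b c d e f g h


4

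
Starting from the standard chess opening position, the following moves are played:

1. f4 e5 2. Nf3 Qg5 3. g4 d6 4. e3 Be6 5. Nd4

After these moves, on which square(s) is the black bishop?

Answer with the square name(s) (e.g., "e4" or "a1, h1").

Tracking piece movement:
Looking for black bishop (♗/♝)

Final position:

  a b c d e f g h
  ─────────────────
8│♜ ♞ · · ♚ ♝ ♞ ♜│8
7│♟ ♟ ♟ · · ♟ ♟ ♟│7
6│· · · ♟ ♝ · · ·│6
5│· · · · ♟ · ♛ ·│5
4│· · · ♘ · ♙ ♙ ·│4
3│· · · · ♙ · · ·│3
2│♙ ♙ ♙ ♙ · · · ♙│2
1│♖ ♘ ♗ ♕ ♔ ♗ · ♖│1
  ─────────────────
  a b c d e f g h


e6, f8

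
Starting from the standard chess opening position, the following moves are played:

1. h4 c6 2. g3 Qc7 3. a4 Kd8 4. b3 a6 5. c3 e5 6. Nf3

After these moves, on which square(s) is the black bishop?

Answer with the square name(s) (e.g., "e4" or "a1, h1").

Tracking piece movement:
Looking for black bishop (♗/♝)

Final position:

  a b c d e f g h
  ─────────────────
8│♜ ♞ ♝ ♚ · ♝ ♞ ♜│8
7│· ♟ ♛ ♟ · ♟ ♟ ♟│7
6│♟ · ♟ · · · · ·│6
5│· · · · ♟ · · ·│5
4│♙ · · · · · · ♙│4
3│· ♙ ♙ · · ♘ ♙ ·│3
2│· · · ♙ ♙ ♙ · ·│2
1│♖ ♘ ♗ ♕ ♔ ♗ · ♖│1
  ─────────────────
  a b c d e f g h


c8, f8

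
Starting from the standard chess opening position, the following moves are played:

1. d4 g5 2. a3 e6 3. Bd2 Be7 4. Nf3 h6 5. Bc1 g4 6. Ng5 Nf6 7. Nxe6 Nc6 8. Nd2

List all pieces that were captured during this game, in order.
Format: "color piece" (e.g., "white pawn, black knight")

Tracking captures:
  Nxe6: captured black pawn

black pawn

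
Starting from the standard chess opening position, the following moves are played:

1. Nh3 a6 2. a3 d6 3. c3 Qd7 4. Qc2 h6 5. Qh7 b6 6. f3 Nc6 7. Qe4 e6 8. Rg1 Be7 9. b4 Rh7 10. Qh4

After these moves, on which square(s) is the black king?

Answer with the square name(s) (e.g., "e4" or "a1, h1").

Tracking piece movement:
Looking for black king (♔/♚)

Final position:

  a b c d e f g h
  ─────────────────
8│♜ · ♝ · ♚ · ♞ ·│8
7│· · ♟ ♛ ♝ ♟ ♟ ♜│7
6│♟ ♟ ♞ ♟ ♟ · · ♟│6
5│· · · · · · · ·│5
4│· ♙ · · · · · ♕│4
3│♙ · ♙ · · ♙ · ♘│3
2│· · · ♙ ♙ · ♙ ♙│2
1│♖ ♘ ♗ · ♔ ♗ ♖ ·│1
  ─────────────────
  a b c d e f g h


e8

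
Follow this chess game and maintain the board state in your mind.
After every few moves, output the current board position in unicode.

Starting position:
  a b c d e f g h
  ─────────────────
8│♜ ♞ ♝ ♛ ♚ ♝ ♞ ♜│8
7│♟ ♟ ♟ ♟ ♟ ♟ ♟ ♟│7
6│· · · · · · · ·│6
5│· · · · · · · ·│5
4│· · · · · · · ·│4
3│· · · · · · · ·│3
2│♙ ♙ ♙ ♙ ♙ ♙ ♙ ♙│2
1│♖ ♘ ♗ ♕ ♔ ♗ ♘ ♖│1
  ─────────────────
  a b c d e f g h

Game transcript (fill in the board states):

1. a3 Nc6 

  a b c d e f g h
  ─────────────────
8│♜ · ♝ ♛ ♚ ♝ ♞ ♜│8
7│♟ ♟ ♟ ♟ ♟ ♟ ♟ ♟│7
6│· · ♞ · · · · ·│6
5│· · · · · · · ·│5
4│· · · · · · · ·│4
3│♙ · · · · · · ·│3
2│· ♙ ♙ ♙ ♙ ♙ ♙ ♙│2
1│♖ ♘ ♗ ♕ ♔ ♗ ♘ ♖│1
  ─────────────────
  a b c d e f g h

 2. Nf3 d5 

  a b c d e f g h
  ─────────────────
8│♜ · ♝ ♛ ♚ ♝ ♞ ♜│8
7│♟ ♟ ♟ · ♟ ♟ ♟ ♟│7
6│· · ♞ · · · · ·│6
5│· · · ♟ · · · ·│5
4│· · · · · · · ·│4
3│♙ · · · · ♘ · ·│3
2│· ♙ ♙ ♙ ♙ ♙ ♙ ♙│2
1│♖ ♘ ♗ ♕ ♔ ♗ · ♖│1
  ─────────────────
  a b c d e f g h

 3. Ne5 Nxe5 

  a b c d e f g h
  ─────────────────
8│♜ · ♝ ♛ ♚ ♝ ♞ ♜│8
7│♟ ♟ ♟ · ♟ ♟ ♟ ♟│7
6│· · · · · · · ·│6
5│· · · ♟ ♞ · · ·│5
4│· · · · · · · ·│4
3│♙ · · · · · · ·│3
2│· ♙ ♙ ♙ ♙ ♙ ♙ ♙│2
1│♖ ♘ ♗ ♕ ♔ ♗ · ♖│1
  ─────────────────
  a b c d e f g h

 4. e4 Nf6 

  a b c d e f g h
  ─────────────────
8│♜ · ♝ ♛ ♚ ♝ · ♜│8
7│♟ ♟ ♟ · ♟ ♟ ♟ ♟│7
6│· · · · · ♞ · ·│6
5│· · · ♟ ♞ · · ·│5
4│· · · · ♙ · · ·│4
3│♙ · · · · · · ·│3
2│· ♙ ♙ ♙ · ♙ ♙ ♙│2
1│♖ ♘ ♗ ♕ ♔ ♗ · ♖│1
  ─────────────────
  a b c d e f g h



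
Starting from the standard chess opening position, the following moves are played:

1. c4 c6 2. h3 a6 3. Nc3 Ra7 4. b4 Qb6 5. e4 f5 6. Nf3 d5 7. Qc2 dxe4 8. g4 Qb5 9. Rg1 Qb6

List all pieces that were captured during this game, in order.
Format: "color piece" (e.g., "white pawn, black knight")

Tracking captures:
  dxe4: captured white pawn

white pawn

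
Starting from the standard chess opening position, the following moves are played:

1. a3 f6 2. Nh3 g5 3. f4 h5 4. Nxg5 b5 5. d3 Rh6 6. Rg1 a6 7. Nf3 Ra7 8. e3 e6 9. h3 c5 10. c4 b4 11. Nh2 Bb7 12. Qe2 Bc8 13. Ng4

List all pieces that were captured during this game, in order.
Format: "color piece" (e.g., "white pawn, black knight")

Tracking captures:
  Nxg5: captured black pawn

black pawn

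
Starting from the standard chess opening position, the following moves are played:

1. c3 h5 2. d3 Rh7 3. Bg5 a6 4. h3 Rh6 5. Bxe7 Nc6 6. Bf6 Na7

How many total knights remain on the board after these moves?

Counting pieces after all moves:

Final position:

  a b c d e f g h
  ─────────────────
8│♜ · ♝ ♛ ♚ ♝ ♞ ·│8
7│♞ ♟ ♟ ♟ · ♟ ♟ ·│7
6│♟ · · · · ♗ · ♜│6
5│· · · · · · · ♟│5
4│· · · · · · · ·│4
3│· · ♙ ♙ · · · ♙│3
2│♙ ♙ · · ♙ ♙ ♙ ·│2
1│♖ ♘ · ♕ ♔ ♗ ♘ ♖│1
  ─────────────────
  a b c d e f g h


4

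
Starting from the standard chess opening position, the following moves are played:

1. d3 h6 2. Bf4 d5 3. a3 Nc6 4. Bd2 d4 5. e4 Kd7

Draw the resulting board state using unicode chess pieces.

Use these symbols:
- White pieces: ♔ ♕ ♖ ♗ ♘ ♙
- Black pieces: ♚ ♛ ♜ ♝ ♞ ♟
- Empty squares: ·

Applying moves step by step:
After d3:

♜ ♞ ♝ ♛ ♚ ♝ ♞ ♜
♟ ♟ ♟ ♟ ♟ ♟ ♟ ♟
· · · · · · · ·
· · · · · · · ·
· · · · · · · ·
· · · ♙ · · · ·
♙ ♙ ♙ · ♙ ♙ ♙ ♙
♖ ♘ ♗ ♕ ♔ ♗ ♘ ♖


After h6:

♜ ♞ ♝ ♛ ♚ ♝ ♞ ♜
♟ ♟ ♟ ♟ ♟ ♟ ♟ ·
· · · · · · · ♟
· · · · · · · ·
· · · · · · · ·
· · · ♙ · · · ·
♙ ♙ ♙ · ♙ ♙ ♙ ♙
♖ ♘ ♗ ♕ ♔ ♗ ♘ ♖


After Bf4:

♜ ♞ ♝ ♛ ♚ ♝ ♞ ♜
♟ ♟ ♟ ♟ ♟ ♟ ♟ ·
· · · · · · · ♟
· · · · · · · ·
· · · · · ♗ · ·
· · · ♙ · · · ·
♙ ♙ ♙ · ♙ ♙ ♙ ♙
♖ ♘ · ♕ ♔ ♗ ♘ ♖


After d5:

♜ ♞ ♝ ♛ ♚ ♝ ♞ ♜
♟ ♟ ♟ · ♟ ♟ ♟ ·
· · · · · · · ♟
· · · ♟ · · · ·
· · · · · ♗ · ·
· · · ♙ · · · ·
♙ ♙ ♙ · ♙ ♙ ♙ ♙
♖ ♘ · ♕ ♔ ♗ ♘ ♖


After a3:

♜ ♞ ♝ ♛ ♚ ♝ ♞ ♜
♟ ♟ ♟ · ♟ ♟ ♟ ·
· · · · · · · ♟
· · · ♟ · · · ·
· · · · · ♗ · ·
♙ · · ♙ · · · ·
· ♙ ♙ · ♙ ♙ ♙ ♙
♖ ♘ · ♕ ♔ ♗ ♘ ♖


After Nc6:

♜ · ♝ ♛ ♚ ♝ ♞ ♜
♟ ♟ ♟ · ♟ ♟ ♟ ·
· · ♞ · · · · ♟
· · · ♟ · · · ·
· · · · · ♗ · ·
♙ · · ♙ · · · ·
· ♙ ♙ · ♙ ♙ ♙ ♙
♖ ♘ · ♕ ♔ ♗ ♘ ♖


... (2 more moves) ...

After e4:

♜ · ♝ ♛ ♚ ♝ ♞ ♜
♟ ♟ ♟ · ♟ ♟ ♟ ·
· · ♞ · · · · ♟
· · · · · · · ·
· · · ♟ ♙ · · ·
♙ · · ♙ · · · ·
· ♙ ♙ ♗ · ♙ ♙ ♙
♖ ♘ · ♕ ♔ ♗ ♘ ♖


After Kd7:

♜ · ♝ ♛ · ♝ ♞ ♜
♟ ♟ ♟ ♚ ♟ ♟ ♟ ·
· · ♞ · · · · ♟
· · · · · · · ·
· · · ♟ ♙ · · ·
♙ · · ♙ · · · ·
· ♙ ♙ ♗ · ♙ ♙ ♙
♖ ♘ · ♕ ♔ ♗ ♘ ♖



  a b c d e f g h
  ─────────────────
8│♜ · ♝ ♛ · ♝ ♞ ♜│8
7│♟ ♟ ♟ ♚ ♟ ♟ ♟ ·│7
6│· · ♞ · · · · ♟│6
5│· · · · · · · ·│5
4│· · · ♟ ♙ · · ·│4
3│♙ · · ♙ · · · ·│3
2│· ♙ ♙ ♗ · ♙ ♙ ♙│2
1│♖ ♘ · ♕ ♔ ♗ ♘ ♖│1
  ─────────────────
  a b c d e f g h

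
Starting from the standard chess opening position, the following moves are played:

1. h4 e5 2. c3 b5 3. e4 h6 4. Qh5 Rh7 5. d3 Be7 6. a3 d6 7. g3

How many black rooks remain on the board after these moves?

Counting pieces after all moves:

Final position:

  a b c d e f g h
  ─────────────────
8│♜ ♞ ♝ ♛ ♚ · ♞ ·│8
7│♟ · ♟ · ♝ ♟ ♟ ♜│7
6│· · · ♟ · · · ♟│6
5│· ♟ · · ♟ · · ♕│5
4│· · · · ♙ · · ♙│4
3│♙ · ♙ ♙ · · ♙ ·│3
2│· ♙ · · · ♙ · ·│2
1│♖ ♘ ♗ · ♔ ♗ ♘ ♖│1
  ─────────────────
  a b c d e f g h


2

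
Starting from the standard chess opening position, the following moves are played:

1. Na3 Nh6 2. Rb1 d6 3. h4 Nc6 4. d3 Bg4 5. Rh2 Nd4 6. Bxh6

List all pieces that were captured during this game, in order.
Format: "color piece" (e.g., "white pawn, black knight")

Tracking captures:
  Bxh6: captured black knight

black knight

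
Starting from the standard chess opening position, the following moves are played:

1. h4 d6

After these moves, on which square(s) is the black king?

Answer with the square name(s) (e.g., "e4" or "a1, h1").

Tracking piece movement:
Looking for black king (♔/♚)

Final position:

  a b c d e f g h
  ─────────────────
8│♜ ♞ ♝ ♛ ♚ ♝ ♞ ♜│8
7│♟ ♟ ♟ · ♟ ♟ ♟ ♟│7
6│· · · ♟ · · · ·│6
5│· · · · · · · ·│5
4│· · · · · · · ♙│4
3│· · · · · · · ·│3
2│♙ ♙ ♙ ♙ ♙ ♙ ♙ ·│2
1│♖ ♘ ♗ ♕ ♔ ♗ ♘ ♖│1
  ─────────────────
  a b c d e f g h


e8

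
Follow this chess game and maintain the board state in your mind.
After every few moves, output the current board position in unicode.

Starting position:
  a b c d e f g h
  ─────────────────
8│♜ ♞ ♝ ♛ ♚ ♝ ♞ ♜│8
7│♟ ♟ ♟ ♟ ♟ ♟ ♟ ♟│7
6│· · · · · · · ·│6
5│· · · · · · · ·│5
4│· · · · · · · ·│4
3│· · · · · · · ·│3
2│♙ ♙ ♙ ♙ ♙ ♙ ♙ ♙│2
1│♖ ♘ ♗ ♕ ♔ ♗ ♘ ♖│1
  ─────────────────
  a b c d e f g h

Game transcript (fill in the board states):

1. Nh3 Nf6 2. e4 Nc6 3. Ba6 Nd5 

  a b c d e f g h
  ─────────────────
8│♜ · ♝ ♛ ♚ ♝ · ♜│8
7│♟ ♟ ♟ ♟ ♟ ♟ ♟ ♟│7
6│♗ · ♞ · · · · ·│6
5│· · · ♞ · · · ·│5
4│· · · · ♙ · · ·│4
3│· · · · · · · ♘│3
2│♙ ♙ ♙ ♙ · ♙ ♙ ♙│2
1│♖ ♘ ♗ ♕ ♔ · · ♖│1
  ─────────────────
  a b c d e f g h

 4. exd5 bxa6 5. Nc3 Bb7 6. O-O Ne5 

  a b c d e f g h
  ─────────────────
8│♜ · · ♛ ♚ ♝ · ♜│8
7│♟ ♝ ♟ ♟ ♟ ♟ ♟ ♟│7
6│♟ · · · · · · ·│6
5│· · · ♙ ♞ · · ·│5
4│· · · · · · · ·│4
3│· · ♘ · · · · ♘│3
2│♙ ♙ ♙ ♙ · ♙ ♙ ♙│2
1│♖ · ♗ ♕ · ♖ ♔ ·│1
  ─────────────────
  a b c d e f g h

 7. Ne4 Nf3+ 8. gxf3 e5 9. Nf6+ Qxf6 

  a b c d e f g h
  ─────────────────
8│♜ · · · ♚ ♝ · ♜│8
7│♟ ♝ ♟ ♟ · ♟ ♟ ♟│7
6│♟ · · · · ♛ · ·│6
5│· · · ♙ ♟ · · ·│5
4│· · · · · · · ·│4
3│· · · · · ♙ · ♘│3
2│♙ ♙ ♙ ♙ · ♙ · ♙│2
1│♖ · ♗ ♕ · ♖ ♔ ·│1
  ─────────────────
  a b c d e f g h

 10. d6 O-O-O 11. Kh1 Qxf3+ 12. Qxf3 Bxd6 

  a b c d e f g h
  ─────────────────
8│· · ♚ ♜ · · · ♜│8
7│♟ ♝ ♟ ♟ · ♟ ♟ ♟│7
6│♟ · · ♝ · · · ·│6
5│· · · · ♟ · · ·│5
4│· · · · · · · ·│4
3│· · · · · ♕ · ♘│3
2│♙ ♙ ♙ ♙ · ♙ · ♙│2
1│♖ · ♗ · · ♖ · ♔│1
  ─────────────────
  a b c d e f g h

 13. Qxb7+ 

  a b c d e f g h
  ─────────────────
8│· · ♚ ♜ · · · ♜│8
7│♟ ♕ ♟ ♟ · ♟ ♟ ♟│7
6│♟ · · ♝ · · · ·│6
5│· · · · ♟ · · ·│5
4│· · · · · · · ·│4
3│· · · · · · · ♘│3
2│♙ ♙ ♙ ♙ · ♙ · ♙│2
1│♖ · ♗ · · ♖ · ♔│1
  ─────────────────
  a b c d e f g h


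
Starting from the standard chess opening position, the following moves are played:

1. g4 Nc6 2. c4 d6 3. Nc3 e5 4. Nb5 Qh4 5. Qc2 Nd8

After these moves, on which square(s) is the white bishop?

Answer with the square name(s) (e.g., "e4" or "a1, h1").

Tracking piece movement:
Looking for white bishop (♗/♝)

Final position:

  a b c d e f g h
  ─────────────────
8│♜ · ♝ ♞ ♚ ♝ ♞ ♜│8
7│♟ ♟ ♟ · · ♟ ♟ ♟│7
6│· · · ♟ · · · ·│6
5│· ♘ · · ♟ · · ·│5
4│· · ♙ · · · ♙ ♛│4
3│· · · · · · · ·│3
2│♙ ♙ ♕ ♙ ♙ ♙ · ♙│2
1│♖ · ♗ · ♔ ♗ ♘ ♖│1
  ─────────────────
  a b c d e f g h


c1, f1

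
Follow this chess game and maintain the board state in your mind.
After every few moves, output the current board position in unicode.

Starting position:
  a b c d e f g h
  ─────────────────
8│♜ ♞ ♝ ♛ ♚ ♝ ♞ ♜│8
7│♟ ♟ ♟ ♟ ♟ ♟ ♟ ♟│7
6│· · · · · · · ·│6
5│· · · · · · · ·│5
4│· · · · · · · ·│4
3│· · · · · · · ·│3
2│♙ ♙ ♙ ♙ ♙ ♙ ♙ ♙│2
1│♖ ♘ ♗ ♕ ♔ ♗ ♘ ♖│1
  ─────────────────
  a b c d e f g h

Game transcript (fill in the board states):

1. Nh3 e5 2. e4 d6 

  a b c d e f g h
  ─────────────────
8│♜ ♞ ♝ ♛ ♚ ♝ ♞ ♜│8
7│♟ ♟ ♟ · · ♟ ♟ ♟│7
6│· · · ♟ · · · ·│6
5│· · · · ♟ · · ·│5
4│· · · · ♙ · · ·│4
3│· · · · · · · ♘│3
2│♙ ♙ ♙ ♙ · ♙ ♙ ♙│2
1│♖ ♘ ♗ ♕ ♔ ♗ · ♖│1
  ─────────────────
  a b c d e f g h

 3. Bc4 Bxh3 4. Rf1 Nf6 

  a b c d e f g h
  ─────────────────
8│♜ ♞ · ♛ ♚ ♝ · ♜│8
7│♟ ♟ ♟ · · ♟ ♟ ♟│7
6│· · · ♟ · ♞ · ·│6
5│· · · · ♟ · · ·│5
4│· · ♗ · ♙ · · ·│4
3│· · · · · · · ♝│3
2│♙ ♙ ♙ ♙ · ♙ ♙ ♙│2
1│♖ ♘ ♗ ♕ ♔ ♖ · ·│1
  ─────────────────
  a b c d e f g h

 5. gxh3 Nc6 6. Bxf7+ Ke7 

  a b c d e f g h
  ─────────────────
8│♜ · · ♛ · ♝ · ♜│8
7│♟ ♟ ♟ · ♚ ♗ ♟ ♟│7
6│· · ♞ ♟ · ♞ · ·│6
5│· · · · ♟ · · ·│5
4│· · · · ♙ · · ·│4
3│· · · · · · · ♙│3
2│♙ ♙ ♙ ♙ · ♙ · ♙│2
1│♖ ♘ ♗ ♕ ♔ ♖ · ·│1
  ─────────────────
  a b c d e f g h

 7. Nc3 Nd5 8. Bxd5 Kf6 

  a b c d e f g h
  ─────────────────
8│♜ · · ♛ · ♝ · ♜│8
7│♟ ♟ ♟ · · · ♟ ♟│7
6│· · ♞ ♟ · ♚ · ·│6
5│· · · ♗ ♟ · · ·│5
4│· · · · ♙ · · ·│4
3│· · ♘ · · · · ♙│3
2│♙ ♙ ♙ ♙ · ♙ · ♙│2
1│♖ · ♗ ♕ ♔ ♖ · ·│1
  ─────────────────
  a b c d e f g h

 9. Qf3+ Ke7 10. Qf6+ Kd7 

  a b c d e f g h
  ─────────────────
8│♜ · · ♛ · ♝ · ♜│8
7│♟ ♟ ♟ ♚ · · ♟ ♟│7
6│· · ♞ ♟ · ♕ · ·│6
5│· · · ♗ ♟ · · ·│5
4│· · · · ♙ · · ·│4
3│· · ♘ · · · · ♙│3
2│♙ ♙ ♙ ♙ · ♙ · ♙│2
1│♖ · ♗ · ♔ ♖ · ·│1
  ─────────────────
  a b c d e f g h



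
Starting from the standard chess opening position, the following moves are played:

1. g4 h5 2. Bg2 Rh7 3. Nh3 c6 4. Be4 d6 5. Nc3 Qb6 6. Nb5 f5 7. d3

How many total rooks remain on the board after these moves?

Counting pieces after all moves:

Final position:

  a b c d e f g h
  ─────────────────
8│♜ ♞ ♝ · ♚ ♝ ♞ ·│8
7│♟ ♟ · · ♟ · ♟ ♜│7
6│· ♛ ♟ ♟ · · · ·│6
5│· ♘ · · · ♟ · ♟│5
4│· · · · ♗ · ♙ ·│4
3│· · · ♙ · · · ♘│3
2│♙ ♙ ♙ · ♙ ♙ · ♙│2
1│♖ · ♗ ♕ ♔ · · ♖│1
  ─────────────────
  a b c d e f g h


4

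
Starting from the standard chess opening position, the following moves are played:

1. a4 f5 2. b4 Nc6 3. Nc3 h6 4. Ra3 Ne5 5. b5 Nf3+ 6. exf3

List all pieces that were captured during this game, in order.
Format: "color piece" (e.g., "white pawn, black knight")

Tracking captures:
  exf3: captured black knight

black knight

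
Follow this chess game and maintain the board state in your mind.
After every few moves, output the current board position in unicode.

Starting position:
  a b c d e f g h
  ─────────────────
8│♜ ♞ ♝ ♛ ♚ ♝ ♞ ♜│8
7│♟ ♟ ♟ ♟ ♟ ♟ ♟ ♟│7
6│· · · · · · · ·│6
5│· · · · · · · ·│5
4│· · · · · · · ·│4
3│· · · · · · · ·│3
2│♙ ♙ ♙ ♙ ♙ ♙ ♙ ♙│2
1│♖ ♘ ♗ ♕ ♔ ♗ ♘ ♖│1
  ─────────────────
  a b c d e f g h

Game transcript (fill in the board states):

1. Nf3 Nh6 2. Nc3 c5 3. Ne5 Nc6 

  a b c d e f g h
  ─────────────────
8│♜ · ♝ ♛ ♚ ♝ · ♜│8
7│♟ ♟ · ♟ ♟ ♟ ♟ ♟│7
6│· · ♞ · · · · ♞│6
5│· · ♟ · ♘ · · ·│5
4│· · · · · · · ·│4
3│· · ♘ · · · · ·│3
2│♙ ♙ ♙ ♙ ♙ ♙ ♙ ♙│2
1│♖ · ♗ ♕ ♔ ♗ · ♖│1
  ─────────────────
  a b c d e f g h

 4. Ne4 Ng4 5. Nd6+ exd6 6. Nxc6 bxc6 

  a b c d e f g h
  ─────────────────
8│♜ · ♝ ♛ ♚ ♝ · ♜│8
7│♟ · · ♟ · ♟ ♟ ♟│7
6│· · ♟ ♟ · · · ·│6
5│· · ♟ · · · · ·│5
4│· · · · · · ♞ ·│4
3│· · · · · · · ·│3
2│♙ ♙ ♙ ♙ ♙ ♙ ♙ ♙│2
1│♖ · ♗ ♕ ♔ ♗ · ♖│1
  ─────────────────
  a b c d e f g h

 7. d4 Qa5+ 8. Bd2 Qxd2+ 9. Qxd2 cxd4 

  a b c d e f g h
  ─────────────────
8│♜ · ♝ · ♚ ♝ · ♜│8
7│♟ · · ♟ · ♟ ♟ ♟│7
6│· · ♟ ♟ · · · ·│6
5│· · · · · · · ·│5
4│· · · ♟ · · ♞ ·│4
3│· · · · · · · ·│3
2│♙ ♙ ♙ ♕ ♙ ♙ ♙ ♙│2
1│♖ · · · ♔ ♗ · ♖│1
  ─────────────────
  a b c d e f g h

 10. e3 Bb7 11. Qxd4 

  a b c d e f g h
  ─────────────────
8│♜ · · · ♚ ♝ · ♜│8
7│♟ ♝ · ♟ · ♟ ♟ ♟│7
6│· · ♟ ♟ · · · ·│6
5│· · · · · · · ·│5
4│· · · ♕ · · ♞ ·│4
3│· · · · ♙ · · ·│3
2│♙ ♙ ♙ · · ♙ ♙ ♙│2
1│♖ · · · ♔ ♗ · ♖│1
  ─────────────────
  a b c d e f g h


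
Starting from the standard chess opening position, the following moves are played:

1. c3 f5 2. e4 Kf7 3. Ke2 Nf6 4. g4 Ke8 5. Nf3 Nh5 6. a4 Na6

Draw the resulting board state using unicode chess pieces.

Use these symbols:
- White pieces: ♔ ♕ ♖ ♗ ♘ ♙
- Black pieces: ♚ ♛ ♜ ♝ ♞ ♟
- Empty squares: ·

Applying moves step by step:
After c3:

♜ ♞ ♝ ♛ ♚ ♝ ♞ ♜
♟ ♟ ♟ ♟ ♟ ♟ ♟ ♟
· · · · · · · ·
· · · · · · · ·
· · · · · · · ·
· · ♙ · · · · ·
♙ ♙ · ♙ ♙ ♙ ♙ ♙
♖ ♘ ♗ ♕ ♔ ♗ ♘ ♖


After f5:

♜ ♞ ♝ ♛ ♚ ♝ ♞ ♜
♟ ♟ ♟ ♟ ♟ · ♟ ♟
· · · · · · · ·
· · · · · ♟ · ·
· · · · · · · ·
· · ♙ · · · · ·
♙ ♙ · ♙ ♙ ♙ ♙ ♙
♖ ♘ ♗ ♕ ♔ ♗ ♘ ♖


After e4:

♜ ♞ ♝ ♛ ♚ ♝ ♞ ♜
♟ ♟ ♟ ♟ ♟ · ♟ ♟
· · · · · · · ·
· · · · · ♟ · ·
· · · · ♙ · · ·
· · ♙ · · · · ·
♙ ♙ · ♙ · ♙ ♙ ♙
♖ ♘ ♗ ♕ ♔ ♗ ♘ ♖


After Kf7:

♜ ♞ ♝ ♛ · ♝ ♞ ♜
♟ ♟ ♟ ♟ ♟ ♚ ♟ ♟
· · · · · · · ·
· · · · · ♟ · ·
· · · · ♙ · · ·
· · ♙ · · · · ·
♙ ♙ · ♙ · ♙ ♙ ♙
♖ ♘ ♗ ♕ ♔ ♗ ♘ ♖


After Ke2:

♜ ♞ ♝ ♛ · ♝ ♞ ♜
♟ ♟ ♟ ♟ ♟ ♚ ♟ ♟
· · · · · · · ·
· · · · · ♟ · ·
· · · · ♙ · · ·
· · ♙ · · · · ·
♙ ♙ · ♙ ♔ ♙ ♙ ♙
♖ ♘ ♗ ♕ · ♗ ♘ ♖


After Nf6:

♜ ♞ ♝ ♛ · ♝ · ♜
♟ ♟ ♟ ♟ ♟ ♚ ♟ ♟
· · · · · ♞ · ·
· · · · · ♟ · ·
· · · · ♙ · · ·
· · ♙ · · · · ·
♙ ♙ · ♙ ♔ ♙ ♙ ♙
♖ ♘ ♗ ♕ · ♗ ♘ ♖


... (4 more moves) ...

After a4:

♜ ♞ ♝ ♛ ♚ ♝ · ♜
♟ ♟ ♟ ♟ ♟ · ♟ ♟
· · · · · · · ·
· · · · · ♟ · ♞
♙ · · · ♙ · ♙ ·
· · ♙ · · ♘ · ·
· ♙ · ♙ ♔ ♙ · ♙
♖ ♘ ♗ ♕ · ♗ · ♖


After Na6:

♜ · ♝ ♛ ♚ ♝ · ♜
♟ ♟ ♟ ♟ ♟ · ♟ ♟
♞ · · · · · · ·
· · · · · ♟ · ♞
♙ · · · ♙ · ♙ ·
· · ♙ · · ♘ · ·
· ♙ · ♙ ♔ ♙ · ♙
♖ ♘ ♗ ♕ · ♗ · ♖



  a b c d e f g h
  ─────────────────
8│♜ · ♝ ♛ ♚ ♝ · ♜│8
7│♟ ♟ ♟ ♟ ♟ · ♟ ♟│7
6│♞ · · · · · · ·│6
5│· · · · · ♟ · ♞│5
4│♙ · · · ♙ · ♙ ·│4
3│· · ♙ · · ♘ · ·│3
2│· ♙ · ♙ ♔ ♙ · ♙│2
1│♖ ♘ ♗ ♕ · ♗ · ♖│1
  ─────────────────
  a b c d e f g h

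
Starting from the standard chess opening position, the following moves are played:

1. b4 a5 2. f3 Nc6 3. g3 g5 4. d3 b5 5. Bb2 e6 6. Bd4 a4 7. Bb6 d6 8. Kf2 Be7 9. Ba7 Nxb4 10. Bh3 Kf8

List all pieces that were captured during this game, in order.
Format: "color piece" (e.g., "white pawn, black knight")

Tracking captures:
  Nxb4: captured white pawn

white pawn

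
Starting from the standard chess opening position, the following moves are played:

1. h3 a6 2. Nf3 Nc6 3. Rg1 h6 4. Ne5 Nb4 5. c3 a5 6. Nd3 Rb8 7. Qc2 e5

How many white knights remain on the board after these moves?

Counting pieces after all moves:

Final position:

  a b c d e f g h
  ─────────────────
8│· ♜ ♝ ♛ ♚ ♝ ♞ ♜│8
7│· ♟ ♟ ♟ · ♟ ♟ ·│7
6│· · · · · · · ♟│6
5│♟ · · · ♟ · · ·│5
4│· ♞ · · · · · ·│4
3│· · ♙ ♘ · · · ♙│3
2│♙ ♙ ♕ ♙ ♙ ♙ ♙ ·│2
1│♖ ♘ ♗ · ♔ ♗ ♖ ·│1
  ─────────────────
  a b c d e f g h


2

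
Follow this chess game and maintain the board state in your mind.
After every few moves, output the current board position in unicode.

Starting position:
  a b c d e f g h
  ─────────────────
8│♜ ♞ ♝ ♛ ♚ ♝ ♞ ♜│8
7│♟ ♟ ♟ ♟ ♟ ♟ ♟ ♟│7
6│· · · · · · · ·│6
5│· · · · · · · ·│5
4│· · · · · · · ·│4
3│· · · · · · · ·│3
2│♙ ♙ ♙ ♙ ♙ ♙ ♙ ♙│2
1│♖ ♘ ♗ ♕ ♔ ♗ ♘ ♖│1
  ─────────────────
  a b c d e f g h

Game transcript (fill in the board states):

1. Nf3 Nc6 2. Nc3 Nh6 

  a b c d e f g h
  ─────────────────
8│♜ · ♝ ♛ ♚ ♝ · ♜│8
7│♟ ♟ ♟ ♟ ♟ ♟ ♟ ♟│7
6│· · ♞ · · · · ♞│6
5│· · · · · · · ·│5
4│· · · · · · · ·│4
3│· · ♘ · · ♘ · ·│3
2│♙ ♙ ♙ ♙ ♙ ♙ ♙ ♙│2
1│♖ · ♗ ♕ ♔ ♗ · ♖│1
  ─────────────────
  a b c d e f g h

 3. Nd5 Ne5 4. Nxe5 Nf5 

  a b c d e f g h
  ─────────────────
8│♜ · ♝ ♛ ♚ ♝ · ♜│8
7│♟ ♟ ♟ ♟ ♟ ♟ ♟ ♟│7
6│· · · · · · · ·│6
5│· · · ♘ ♘ ♞ · ·│5
4│· · · · · · · ·│4
3│· · · · · · · ·│3
2│♙ ♙ ♙ ♙ ♙ ♙ ♙ ♙│2
1│♖ · ♗ ♕ ♔ ♗ · ♖│1
  ─────────────────
  a b c d e f g h

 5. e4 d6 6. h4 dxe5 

  a b c d e f g h
  ─────────────────
8│♜ · ♝ ♛ ♚ ♝ · ♜│8
7│♟ ♟ ♟ · ♟ ♟ ♟ ♟│7
6│· · · · · · · ·│6
5│· · · ♘ ♟ ♞ · ·│5
4│· · · · ♙ · · ♙│4
3│· · · · · · · ·│3
2│♙ ♙ ♙ ♙ · ♙ ♙ ·│2
1│♖ · ♗ ♕ ♔ ♗ · ♖│1
  ─────────────────
  a b c d e f g h

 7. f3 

  a b c d e f g h
  ─────────────────
8│♜ · ♝ ♛ ♚ ♝ · ♜│8
7│♟ ♟ ♟ · ♟ ♟ ♟ ♟│7
6│· · · · · · · ·│6
5│· · · ♘ ♟ ♞ · ·│5
4│· · · · ♙ · · ♙│4
3│· · · · · ♙ · ·│3
2│♙ ♙ ♙ ♙ · · ♙ ·│2
1│♖ · ♗ ♕ ♔ ♗ · ♖│1
  ─────────────────
  a b c d e f g h
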